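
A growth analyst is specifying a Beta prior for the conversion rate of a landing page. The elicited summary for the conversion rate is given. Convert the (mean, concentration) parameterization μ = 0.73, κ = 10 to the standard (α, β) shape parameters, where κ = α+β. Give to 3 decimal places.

α = 7.300, β = 2.700

Split κ in proportion μ : (1−μ): α = 0.73·10 = 7.300, β = 10 − 7.300 = 2.700.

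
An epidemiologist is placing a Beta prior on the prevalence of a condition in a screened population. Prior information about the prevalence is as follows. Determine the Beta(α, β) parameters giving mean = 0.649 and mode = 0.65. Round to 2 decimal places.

α = 194.70, β = 105.30

With s = α+β: μ = α/s and mode = (α−1)/(s−2). Eliminating α = μs,
μs − 1 = m(s−2) ⇒ s(μ−m) = 1−2m ⇒ s = -0.30/-0.001 = 300.0000.
So α = μs = 194.70, β = (1−μ)s = 105.30.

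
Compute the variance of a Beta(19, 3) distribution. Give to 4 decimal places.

0.0051

α+β = 22 and αβ = 57, so Var = αβ/[(α+β)²(α+β+1)] = 57/11132 = 0.0051.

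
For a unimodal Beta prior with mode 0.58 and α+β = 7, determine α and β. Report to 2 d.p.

α = 3.90, β = 3.10

Since the density peak of Beta(α,β) is at (α−1)/(α+β−2),
α = 1 + 0.58(7−2) = 3.90 and β = 7 − 3.90 = 3.10.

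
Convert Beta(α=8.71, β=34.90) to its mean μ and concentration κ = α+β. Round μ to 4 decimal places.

μ = 0.1997, κ = 43.61

κ = α+β = 8.71+34.90 = 43.61; μ = α/κ = 8.71/43.61 = 0.1997.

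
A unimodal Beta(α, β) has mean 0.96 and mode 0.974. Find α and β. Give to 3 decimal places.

α = 65.006, β = 2.709

With s = α+β: μ = α/s and mode = (α−1)/(s−2). Eliminating α = μs,
μs − 1 = m(s−2) ⇒ s(μ−m) = 1−2m ⇒ s = -0.948/-0.014 = 67.7143.
So α = μs = 65.006, β = (1−μ)s = 2.709.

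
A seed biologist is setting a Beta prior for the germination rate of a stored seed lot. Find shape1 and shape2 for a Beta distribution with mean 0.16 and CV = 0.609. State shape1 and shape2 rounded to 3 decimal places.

shape1 = 2.105, shape2 = 11.051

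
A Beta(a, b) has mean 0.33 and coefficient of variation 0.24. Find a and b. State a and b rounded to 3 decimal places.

a = 11.302, b = 22.946

Var = (CV·μ)² = (0.24×0.33)² = 0.006273.
a+b = μ(1−μ)/Var − 1 = 0.2211/0.006273 − 1 = 34.2483.
Thus a = 0.33·34.2483 = 11.302 and b = 0.67·34.2483 = 22.946.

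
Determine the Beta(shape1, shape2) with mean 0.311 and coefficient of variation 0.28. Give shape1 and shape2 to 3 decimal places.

shape1 = 8.477, shape2 = 18.781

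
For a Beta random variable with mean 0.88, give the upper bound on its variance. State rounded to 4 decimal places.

0.1056

For fixed mean μ the Beta variance is μ(1−μ)/(α+β+1), increasing as α+β decreases.
Its least upper bound (not attained) is μ(1−μ) = 0.88·0.12 = 0.1056.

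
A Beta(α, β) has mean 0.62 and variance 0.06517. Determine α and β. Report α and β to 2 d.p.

Let s = α+β. The Beta variance is μ(1−μ)/(s+1).
So s+1 = μ(1−μ)/σ² = (0.62×0.38)/0.06517 = 0.2356/0.06517 = 3.6152, giving s = 2.6152.
Then α = μs = 0.62×2.6152 = 1.62 and β = (1−μ)s = 0.38×2.6152 = 0.99.

α = 1.62, β = 0.99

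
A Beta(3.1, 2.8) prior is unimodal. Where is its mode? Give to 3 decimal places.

With α,β > 1, mode = (α−1)/(α+β−2) = 2.1/3.9 = 0.538.

0.538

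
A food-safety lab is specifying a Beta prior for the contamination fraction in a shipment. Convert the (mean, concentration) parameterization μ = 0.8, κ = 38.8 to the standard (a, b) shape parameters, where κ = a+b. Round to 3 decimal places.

a = μκ = 0.8×38.8 = 31.040 and b = (1−μ)κ = 0.2×38.8 = 7.760.

a = 31.040, b = 7.760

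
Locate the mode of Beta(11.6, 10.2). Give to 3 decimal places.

0.535

With α,β > 1, mode = (α−1)/(α+β−2) = 10.6/19.8 = 0.535.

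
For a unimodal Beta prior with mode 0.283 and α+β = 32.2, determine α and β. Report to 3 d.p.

For α,β>1 the mode is (α−1)/(α+β−2), so α = mode·(κ−2)+1 = 0.283×30.2+1 = 9.547.
And β = (1−mode)·(κ−2)+1 = 0.717×30.2+1 = 22.653.

α = 9.547, β = 22.653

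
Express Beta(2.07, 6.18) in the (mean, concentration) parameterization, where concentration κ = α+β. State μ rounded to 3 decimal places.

μ = 0.251, κ = 8.25

κ = α+β = 2.07+6.18 = 8.25; μ = α/κ = 2.07/8.25 = 0.251.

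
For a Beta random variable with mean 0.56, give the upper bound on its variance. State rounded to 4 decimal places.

0.2464

Var = μ(1−μ)/(α+β+1), which approaches μ(1−μ) as α+β → 0.
So the supremum is μ(1−μ) = 0.56×0.44 = 0.2464.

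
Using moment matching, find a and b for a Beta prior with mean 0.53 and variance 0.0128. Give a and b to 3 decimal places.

a = 9.784, b = 8.677

Let s = a+b. The Beta variance is μ(1−μ)/(s+1).
So s+1 = μ(1−μ)/σ² = (0.53×0.47)/0.0128 = 0.2491/0.0128 = 19.4609, giving s = 18.4609.
Then a = μs = 0.53×18.4609 = 9.784 and b = (1−μ)s = 0.47×18.4609 = 8.677.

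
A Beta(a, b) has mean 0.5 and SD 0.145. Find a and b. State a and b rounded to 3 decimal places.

a = 5.445, b = 5.445

σ² = 0.145² = 0.021025.
With s = a+b, Var = μ(1−μ)/(s+1), so s+1 = (0.5×0.5)/0.021025 = 11.8906 and s = 10.8906.
a = μs = 5.445, b = (1−μ)s = 5.445.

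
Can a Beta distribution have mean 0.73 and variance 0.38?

A Beta with mean μ has variance μ(1−μ)/(α+β+1) < μ(1−μ).
Here μ(1−μ) = 0.73×0.27 = 0.1971, and 0.38 ≥ 0.1971.

No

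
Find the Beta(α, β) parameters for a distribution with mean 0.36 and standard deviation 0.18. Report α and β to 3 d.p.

α = 2.200, β = 3.911

First σ² = 0.0324. Setting α = μn, β = (1−μ)n with n = α+β,
μ(1−μ)/(n+1) = 0.0324 ⇒ n+1 = 0.2304/0.0324 = 7.1111 ⇒ n = 6.1111.
Hence α = 0.36×6.1111 = 2.200, β = 0.64×6.1111 = 3.911.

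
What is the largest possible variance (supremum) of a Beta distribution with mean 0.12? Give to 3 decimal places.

For fixed mean μ the Beta variance is μ(1−μ)/(α+β+1), increasing as α+β decreases.
Its least upper bound (not attained) is μ(1−μ) = 0.12·0.88 = 0.106.

0.106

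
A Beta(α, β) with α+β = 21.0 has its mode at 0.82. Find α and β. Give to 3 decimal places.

Since the density peak of Beta(α,β) is at (α−1)/(α+β−2),
α = 1 + 0.82(21.0−2) = 16.580 and β = 21.0 − 16.580 = 4.420.

α = 16.580, β = 4.420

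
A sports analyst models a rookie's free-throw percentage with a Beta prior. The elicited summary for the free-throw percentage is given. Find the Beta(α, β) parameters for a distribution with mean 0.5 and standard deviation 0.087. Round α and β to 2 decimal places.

α = 16.01, β = 16.01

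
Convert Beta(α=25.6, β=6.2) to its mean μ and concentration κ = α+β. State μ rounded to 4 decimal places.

μ = 0.8050, κ = 31.8

κ = α+β = 25.6+6.2 = 31.8; μ = α/κ = 25.6/31.8 = 0.8050.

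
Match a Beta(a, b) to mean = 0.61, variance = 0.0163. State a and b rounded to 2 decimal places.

a = 8.29, b = 5.30

By moment matching, a+b = μ(1−μ)/σ² − 1 = (0.61·0.39)/0.0163 − 1 = 14.5951 − 1 = 13.5951.
Since a/(a+b) = μ, a = 0.61·13.5951 = 8.29 and b = 0.39·13.5951 = 5.30.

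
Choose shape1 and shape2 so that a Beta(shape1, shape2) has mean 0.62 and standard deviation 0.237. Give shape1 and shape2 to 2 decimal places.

shape1 = 1.98, shape2 = 1.21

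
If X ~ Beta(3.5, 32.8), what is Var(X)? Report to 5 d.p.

Var = αβ/[(α+β)²(α+β+1)] = (3.5×32.8)/(36.3²×37.3) = 114.80/49149.837 = 0.00234.

0.00234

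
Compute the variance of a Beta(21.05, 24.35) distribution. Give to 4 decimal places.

μ = 21.05/45.40 = 0.463656; Var = μ(1−μ)/(α+β+1) = 0.2486791/46.40 = 0.0054.

0.0054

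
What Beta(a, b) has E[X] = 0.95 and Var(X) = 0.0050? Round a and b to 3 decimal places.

a = 8.075, b = 0.425

By moment matching, a+b = μ(1−μ)/σ² − 1 = (0.95·0.05)/0.0050 − 1 = 9.5000 − 1 = 8.5000.
Since a/(a+b) = μ, a = 0.95·8.5000 = 8.075 and b = 0.05·8.5000 = 0.425.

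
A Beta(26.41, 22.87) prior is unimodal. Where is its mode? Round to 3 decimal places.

With α,β > 1, mode = (α−1)/(α+β−2) = 25.41/47.28 = 0.537.

0.537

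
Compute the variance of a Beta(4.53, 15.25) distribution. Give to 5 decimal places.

α+β = 19.78 and αβ = 69.0825, so Var = αβ/[(α+β)²(α+β+1)] = 69.0825/8130.141752 = 0.00850.

0.00850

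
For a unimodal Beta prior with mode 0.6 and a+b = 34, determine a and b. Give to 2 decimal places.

a = 20.20, b = 13.80

Since the density peak of Beta(a,b) is at (a−1)/(a+b−2),
a = 1 + 0.6(34−2) = 20.20 and b = 34 − 20.20 = 13.80.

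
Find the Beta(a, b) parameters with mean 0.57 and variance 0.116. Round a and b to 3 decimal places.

a = 0.634, b = 0.479

By moment matching, a+b = μ(1−μ)/σ² − 1 = (0.57·0.43)/0.116 − 1 = 2.1129 − 1 = 1.1129.
Since a/(a+b) = μ, a = 0.57·1.1129 = 0.634 and b = 0.43·1.1129 = 0.479.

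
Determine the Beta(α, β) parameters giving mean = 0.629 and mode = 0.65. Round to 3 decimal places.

With s = α+β: μ = α/s and mode = (α−1)/(s−2). Eliminating α = μs,
μs − 1 = m(s−2) ⇒ s(μ−m) = 1−2m ⇒ s = -0.30/-0.021 = 14.2857.
So α = μs = 8.986, β = (1−μ)s = 5.300.

α = 8.986, β = 5.300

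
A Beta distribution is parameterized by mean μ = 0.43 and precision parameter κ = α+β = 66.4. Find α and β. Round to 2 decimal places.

α = 28.55, β = 37.85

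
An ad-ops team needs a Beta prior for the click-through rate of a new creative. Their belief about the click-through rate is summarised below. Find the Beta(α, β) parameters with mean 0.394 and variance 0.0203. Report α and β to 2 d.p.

Write ν = α+β; then α = μν and Var = μ(1−μ)/(ν+1).
ν = μ(1−μ)/Var − 1 = 0.238764/0.0203 − 1 = 10.7618.
α = 0.394·10.7618 = 4.24, β = 0.606·10.7618 = 6.52.

α = 4.24, β = 6.52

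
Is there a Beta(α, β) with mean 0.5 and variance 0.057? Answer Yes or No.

The Beta variance bound is σ² < μ(1−μ).
Here μ(1−μ) = 0.5×0.5 = 0.25, and 0.057 < 0.25.

Yes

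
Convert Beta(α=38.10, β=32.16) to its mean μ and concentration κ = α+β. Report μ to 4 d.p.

μ = 0.5423, κ = 70.26

κ = α+β = 38.10+32.16 = 70.26; μ = α/κ = 38.10/70.26 = 0.5423.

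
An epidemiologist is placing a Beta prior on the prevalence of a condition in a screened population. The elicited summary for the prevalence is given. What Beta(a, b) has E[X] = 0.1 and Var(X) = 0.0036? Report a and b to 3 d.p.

a = 2.400, b = 21.600

Write ν = a+b; then a = μν and Var = μ(1−μ)/(ν+1).
ν = μ(1−μ)/Var − 1 = 0.09/0.0036 − 1 = 24.0000.
a = 0.1·24.0000 = 2.400, b = 0.9·24.0000 = 21.600.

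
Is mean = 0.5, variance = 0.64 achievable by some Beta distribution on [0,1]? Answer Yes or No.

No

For any Beta, Var(X) < E[X]·(1−E[X]).
Here μ(1−μ) = 0.5×0.5 = 0.25, and 0.64 ≥ 0.25.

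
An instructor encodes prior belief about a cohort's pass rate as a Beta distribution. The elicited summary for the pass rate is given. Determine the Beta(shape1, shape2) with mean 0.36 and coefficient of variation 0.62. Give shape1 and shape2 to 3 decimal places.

shape1 = 1.305, shape2 = 2.320

Var = (CV·μ)² = (0.62×0.36)² = 0.049818.
shape1+shape2 = μ(1−μ)/Var − 1 = 0.2304/0.049818 − 1 = 3.6248.
Thus shape1 = 0.36·3.6248 = 1.305 and shape2 = 0.64·3.6248 = 2.320.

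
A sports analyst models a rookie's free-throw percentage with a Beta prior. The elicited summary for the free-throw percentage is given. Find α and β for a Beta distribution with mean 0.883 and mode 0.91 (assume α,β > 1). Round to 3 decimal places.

α = 26.817, β = 3.553

Let s = α+β. Mean gives α = μs = 0.883s; mode gives (α−1)/(s−2) = 0.91.
Substituting: 0.883s − 1 = 0.91(s−2) = 0.91s − 1.82, so -0.027s = -0.82 and s = 30.3704.
Then α = 0.883×30.3704 = 26.817 and β = s−α = 3.553.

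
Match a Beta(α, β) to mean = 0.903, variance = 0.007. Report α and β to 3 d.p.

Let s = α+β. The Beta variance is μ(1−μ)/(s+1).
So s+1 = μ(1−μ)/σ² = (0.903×0.097)/0.007 = 0.087591/0.007 = 12.5130, giving s = 11.5130.
Then α = μs = 0.903×11.5130 = 10.396 and β = (1−μ)s = 0.097×11.5130 = 1.117.

α = 10.396, β = 1.117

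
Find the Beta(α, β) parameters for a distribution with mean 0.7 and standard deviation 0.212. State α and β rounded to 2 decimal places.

Variance = 0.212² = 0.044944. The moment-matching identity α+β = μ(1−μ)/Var − 1 gives
α+β = 0.21/0.044944 − 1 = 3.6725, so α = μ·3.6725 = 2.57 and β = (1−μ)·3.6725 = 1.10.

α = 2.57, β = 1.10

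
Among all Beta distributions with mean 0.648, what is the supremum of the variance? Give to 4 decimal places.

For fixed mean μ the Beta variance is μ(1−μ)/(α+β+1), increasing as α+β decreases.
Its least upper bound (not attained) is μ(1−μ) = 0.648·0.352 = 0.2281.

0.2281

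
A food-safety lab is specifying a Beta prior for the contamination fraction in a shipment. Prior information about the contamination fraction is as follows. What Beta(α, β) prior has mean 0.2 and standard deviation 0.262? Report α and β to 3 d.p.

α = 0.266, β = 1.065

Variance = 0.262² = 0.068644. The moment-matching identity α+β = μ(1−μ)/Var − 1 gives
α+β = 0.16/0.068644 − 1 = 1.3309, so α = μ·1.3309 = 0.266 and β = (1−μ)·1.3309 = 1.065.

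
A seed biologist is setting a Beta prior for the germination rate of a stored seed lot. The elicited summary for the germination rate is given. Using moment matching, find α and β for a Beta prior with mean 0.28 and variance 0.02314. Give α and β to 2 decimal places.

α = 2.16, β = 5.55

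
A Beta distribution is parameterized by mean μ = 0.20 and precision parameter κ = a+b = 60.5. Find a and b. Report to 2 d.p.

a = 12.10, b = 48.40

Split κ in proportion μ : (1−μ): a = 0.20·60.5 = 12.10, b = 60.5 − 12.10 = 48.40.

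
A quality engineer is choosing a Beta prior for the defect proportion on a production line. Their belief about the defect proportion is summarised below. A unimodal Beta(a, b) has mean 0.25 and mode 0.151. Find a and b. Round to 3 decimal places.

Let s = a+b. Mean gives a = μs = 0.25s; mode gives (a−1)/(s−2) = 0.151.
Substituting: 0.25s − 1 = 0.151(s−2) = 0.151s − 0.302, so 0.099s = 0.698 and s = 7.0505.
Then a = 0.25×7.0505 = 1.763 and b = s−a = 5.288.

a = 1.763, b = 5.288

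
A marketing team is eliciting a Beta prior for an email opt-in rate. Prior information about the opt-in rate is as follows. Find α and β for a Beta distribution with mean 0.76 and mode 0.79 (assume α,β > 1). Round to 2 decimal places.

Let s = α+β. Mean gives α = μs = 0.76s; mode gives (α−1)/(s−2) = 0.79.
Substituting: 0.76s − 1 = 0.79(s−2) = 0.79s − 1.58, so -0.03s = -0.58 and s = 19.3333.
Then α = 0.76×19.3333 = 14.69 and β = s−α = 4.64.

α = 14.69, β = 4.64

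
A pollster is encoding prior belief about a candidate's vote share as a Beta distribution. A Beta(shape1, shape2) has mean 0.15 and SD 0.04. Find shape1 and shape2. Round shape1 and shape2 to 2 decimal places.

shape1 = 11.80, shape2 = 66.88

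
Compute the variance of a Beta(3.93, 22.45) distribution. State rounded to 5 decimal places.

Var = αβ/[(α+β)²(α+β+1)] = (3.93×22.45)/(26.38²×27.38) = 88.2285/19053.862472 = 0.00463.

0.00463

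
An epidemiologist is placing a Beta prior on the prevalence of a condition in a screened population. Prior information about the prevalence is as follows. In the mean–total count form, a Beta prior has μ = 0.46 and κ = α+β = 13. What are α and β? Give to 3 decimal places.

α = 5.980, β = 7.020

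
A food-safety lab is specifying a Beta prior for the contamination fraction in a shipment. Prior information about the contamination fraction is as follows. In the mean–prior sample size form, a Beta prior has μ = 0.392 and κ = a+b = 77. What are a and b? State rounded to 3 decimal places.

a = 30.184, b = 46.816

Split κ in proportion μ : (1−μ): a = 0.392·77 = 30.184, b = 77 − 30.184 = 46.816.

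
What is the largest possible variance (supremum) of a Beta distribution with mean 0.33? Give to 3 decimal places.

Var = μ(1−μ)/(α+β+1), which approaches μ(1−μ) as α+β → 0.
So the supremum is μ(1−μ) = 0.33×0.67 = 0.221.

0.221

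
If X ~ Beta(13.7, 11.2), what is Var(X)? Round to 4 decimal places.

0.0096

α+β = 24.9 and αβ = 153.44, so Var = αβ/[(α+β)²(α+β+1)] = 153.44/16058.259 = 0.0096.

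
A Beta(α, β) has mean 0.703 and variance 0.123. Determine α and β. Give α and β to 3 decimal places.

α = 0.490, β = 0.207

By moment matching, α+β = μ(1−μ)/σ² − 1 = (0.703·0.297)/0.123 − 1 = 1.6975 − 1 = 0.6975.
Since α/(α+β) = μ, α = 0.703·0.6975 = 0.490 and β = 0.297·0.6975 = 0.207.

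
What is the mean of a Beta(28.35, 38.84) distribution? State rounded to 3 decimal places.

0.422

The Beta mean is α/(α+β) = 28.35/(28.35+38.84) = 0.422.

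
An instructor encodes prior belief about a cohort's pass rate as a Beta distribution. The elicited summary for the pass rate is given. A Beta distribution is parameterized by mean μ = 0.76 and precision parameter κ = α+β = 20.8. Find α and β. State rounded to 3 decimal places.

α = μκ = 0.76×20.8 = 15.808 and β = (1−μ)κ = 0.24×20.8 = 4.992.

α = 15.808, β = 4.992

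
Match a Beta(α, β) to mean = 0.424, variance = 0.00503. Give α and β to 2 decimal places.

α = 20.16, β = 27.39

Write ν = α+β; then α = μν and Var = μ(1−μ)/(ν+1).
ν = μ(1−μ)/Var − 1 = 0.244224/0.00503 − 1 = 47.5535.
α = 0.424·47.5535 = 20.16, β = 0.576·47.5535 = 27.39.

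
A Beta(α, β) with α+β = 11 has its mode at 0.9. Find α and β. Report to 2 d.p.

α = 9.10, β = 1.90

For α,β>1 the mode is (α−1)/(α+β−2), so α = mode·(κ−2)+1 = 0.9×9+1 = 9.10.
And β = (1−mode)·(κ−2)+1 = 0.1×9+1 = 1.90.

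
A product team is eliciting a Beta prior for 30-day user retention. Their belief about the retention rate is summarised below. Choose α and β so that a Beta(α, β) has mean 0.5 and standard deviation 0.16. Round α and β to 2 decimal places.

α = 4.38, β = 4.38

First σ² = 0.0256. Setting α = μn, β = (1−μ)n with n = α+β,
μ(1−μ)/(n+1) = 0.0256 ⇒ n+1 = 0.25/0.0256 = 9.7656 ⇒ n = 8.7656.
Hence α = 0.5×8.7656 = 4.38, β = 0.5×8.7656 = 4.38.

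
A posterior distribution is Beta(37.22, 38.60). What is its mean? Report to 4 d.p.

0.4909

The Beta mean is α/(α+β) = 37.22/(37.22+38.60) = 0.4909.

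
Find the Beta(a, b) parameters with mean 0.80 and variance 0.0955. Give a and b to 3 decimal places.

a = 0.540, b = 0.135

By moment matching, a+b = μ(1−μ)/σ² − 1 = (0.80·0.20)/0.0955 − 1 = 1.6754 − 1 = 0.6754.
Since a/(a+b) = μ, a = 0.80·0.6754 = 0.540 and b = 0.20·0.6754 = 0.135.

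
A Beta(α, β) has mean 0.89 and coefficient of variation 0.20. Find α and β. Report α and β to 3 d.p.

Var = (CV·μ)² = (0.20×0.89)² = 0.031684.
α+β = μ(1−μ)/Var − 1 = 0.0979/0.031684 − 1 = 2.0899.
Thus α = 0.89·2.0899 = 1.860 and β = 0.11·2.0899 = 0.230.

α = 1.860, β = 0.230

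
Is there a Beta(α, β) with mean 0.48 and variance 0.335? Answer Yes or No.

No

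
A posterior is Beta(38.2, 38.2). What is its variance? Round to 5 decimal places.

0.00323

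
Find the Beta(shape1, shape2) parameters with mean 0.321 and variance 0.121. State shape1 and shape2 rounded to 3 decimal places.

Write ν = shape1+shape2; then shape1 = μν and Var = μ(1−μ)/(ν+1).
ν = μ(1−μ)/Var − 1 = 0.217959/0.121 − 1 = 0.8013.
shape1 = 0.321·0.8013 = 0.257, shape2 = 0.679·0.8013 = 0.544.

shape1 = 0.257, shape2 = 0.544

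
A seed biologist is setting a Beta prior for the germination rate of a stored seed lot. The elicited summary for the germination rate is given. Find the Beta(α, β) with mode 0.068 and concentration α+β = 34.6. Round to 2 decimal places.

For α,β>1 the mode is (α−1)/(α+β−2), so α = mode·(κ−2)+1 = 0.068×32.6+1 = 3.22.
And β = (1−mode)·(κ−2)+1 = 0.932×32.6+1 = 31.38.

α = 3.22, β = 31.38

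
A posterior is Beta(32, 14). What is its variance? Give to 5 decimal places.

μ = 32/46 = 0.695652; Var = μ(1−μ)/(α+β+1) = 0.2117202/47 = 0.00450.

0.00450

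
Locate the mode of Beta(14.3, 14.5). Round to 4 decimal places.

0.4963

The density x^(α−1)(1−x)^(β−1) is maximised at (α−1)/(α+β−2) = 13.3/26.8 = 0.4963.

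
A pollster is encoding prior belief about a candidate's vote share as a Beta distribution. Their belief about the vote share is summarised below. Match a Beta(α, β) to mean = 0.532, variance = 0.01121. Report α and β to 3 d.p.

α = 11.284, β = 9.926

Write ν = α+β; then α = μν and Var = μ(1−μ)/(ν+1).
ν = μ(1−μ)/Var − 1 = 0.248976/0.01121 − 1 = 21.2102.
α = 0.532·21.2102 = 11.284, β = 0.468·21.2102 = 9.926.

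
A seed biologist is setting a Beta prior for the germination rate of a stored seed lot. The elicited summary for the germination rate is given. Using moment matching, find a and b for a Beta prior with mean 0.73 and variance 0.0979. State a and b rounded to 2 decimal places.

a = 0.74, b = 0.27

Write ν = a+b; then a = μν and Var = μ(1−μ)/(ν+1).
ν = μ(1−μ)/Var − 1 = 0.1971/0.0979 − 1 = 1.0133.
a = 0.73·1.0133 = 0.74, b = 0.27·1.0133 = 0.27.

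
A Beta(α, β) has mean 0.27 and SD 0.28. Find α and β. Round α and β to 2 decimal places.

α = 0.41, β = 1.11

Variance = 0.28² = 0.0784. The moment-matching identity α+β = μ(1−μ)/Var − 1 gives
α+β = 0.1971/0.0784 − 1 = 1.5140, so α = μ·1.5140 = 0.41 and β = (1−μ)·1.5140 = 1.11.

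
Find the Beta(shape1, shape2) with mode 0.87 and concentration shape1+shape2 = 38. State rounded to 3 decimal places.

shape1 = 32.320, shape2 = 5.680

For shape1,shape2>1 the mode is (shape1−1)/(shape1+shape2−2), so shape1 = mode·(κ−2)+1 = 0.87×36+1 = 32.320.
And shape2 = (1−mode)·(κ−2)+1 = 0.13×36+1 = 5.680.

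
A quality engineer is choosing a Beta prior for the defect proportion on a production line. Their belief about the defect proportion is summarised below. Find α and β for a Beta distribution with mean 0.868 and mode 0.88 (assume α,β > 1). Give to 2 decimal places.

α = 54.97, β = 8.36

Let s = α+β. Mean gives α = μs = 0.868s; mode gives (α−1)/(s−2) = 0.88.
Substituting: 0.868s − 1 = 0.88(s−2) = 0.88s − 1.76, so -0.012s = -0.76 and s = 63.3333.
Then α = 0.868×63.3333 = 54.97 and β = s−α = 8.36.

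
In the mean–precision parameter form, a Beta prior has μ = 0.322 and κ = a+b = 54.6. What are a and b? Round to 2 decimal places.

a = 17.58, b = 37.02

a = μκ = 0.322×54.6 = 17.58 and b = (1−μ)κ = 0.678×54.6 = 37.02.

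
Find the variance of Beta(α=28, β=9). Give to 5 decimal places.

μ = 28/37 = 0.756757; Var = μ(1−μ)/(α+β+1) = 0.1840760/38 = 0.00484.

0.00484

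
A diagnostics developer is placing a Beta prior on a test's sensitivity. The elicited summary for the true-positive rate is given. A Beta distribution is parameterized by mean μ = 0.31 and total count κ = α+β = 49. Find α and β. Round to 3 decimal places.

α = 15.190, β = 33.810

α = μκ = 0.31×49 = 15.190 and β = (1−μ)κ = 0.69×49 = 33.810.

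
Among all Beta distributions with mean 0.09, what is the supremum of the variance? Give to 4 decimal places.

Var = μ(1−μ)/(α+β+1), which approaches μ(1−μ) as α+β → 0.
So the supremum is μ(1−μ) = 0.09×0.91 = 0.0819.

0.0819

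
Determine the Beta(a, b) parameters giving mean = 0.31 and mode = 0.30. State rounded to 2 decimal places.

a = 12.40, b = 27.60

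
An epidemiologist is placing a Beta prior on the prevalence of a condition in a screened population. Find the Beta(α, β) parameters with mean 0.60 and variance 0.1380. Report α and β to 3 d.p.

By moment matching, α+β = μ(1−μ)/σ² − 1 = (0.60·0.40)/0.1380 − 1 = 1.7391 − 1 = 0.7391.
Since α/(α+β) = μ, α = 0.60·0.7391 = 0.443 and β = 0.40·0.7391 = 0.296.

α = 0.443, β = 0.296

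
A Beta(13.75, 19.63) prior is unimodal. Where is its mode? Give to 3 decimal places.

0.406

The density x^(α−1)(1−x)^(β−1) is maximised at (α−1)/(α+β−2) = 12.75/31.38 = 0.406.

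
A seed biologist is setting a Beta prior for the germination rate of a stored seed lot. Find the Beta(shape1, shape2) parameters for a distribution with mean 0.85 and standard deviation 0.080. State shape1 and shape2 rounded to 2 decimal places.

σ² = 0.080² = 0.006400.
With s = shape1+shape2, Var = μ(1−μ)/(s+1), so s+1 = (0.85×0.15)/0.006400 = 19.9219 and s = 18.9219.
shape1 = μs = 16.08, shape2 = (1−μ)s = 2.84.

shape1 = 16.08, shape2 = 2.84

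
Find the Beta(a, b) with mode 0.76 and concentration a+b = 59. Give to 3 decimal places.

a = 44.320, b = 14.680

Since the density peak of Beta(a,b) is at (a−1)/(a+b−2),
a = 1 + 0.76(59−2) = 44.320 and b = 59 − 44.320 = 14.680.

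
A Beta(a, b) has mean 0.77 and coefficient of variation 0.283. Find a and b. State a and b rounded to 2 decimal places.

a = 2.10, b = 0.63

σ = CV·μ = 0.283×0.77 = 0.21791, so σ² = 0.047485.
s+1 = μ(1−μ)/σ² = 0.1771/0.047485 = 3.7296, so s = a+b = 2.7296.
a = μs = 2.10, b = (1−μ)s = 0.63.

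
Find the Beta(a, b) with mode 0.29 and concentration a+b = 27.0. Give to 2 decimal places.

a = 8.25, b = 18.75

Mode = (a−1)/(κ−2) with κ = a+b, so a−1 = 0.29·25.0 = 7.25.
a = 8.25; b = κ − a = 18.75.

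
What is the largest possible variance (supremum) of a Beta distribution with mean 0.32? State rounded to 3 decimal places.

0.218

Var = μ(1−μ)/(α+β+1), which approaches μ(1−μ) as α+β → 0.
So the supremum is μ(1−μ) = 0.32×0.68 = 0.218.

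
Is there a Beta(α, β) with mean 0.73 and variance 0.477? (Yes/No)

No

The Beta variance bound is σ² < μ(1−μ).
Here μ(1−μ) = 0.73×0.27 = 0.1971, and 0.477 ≥ 0.1971.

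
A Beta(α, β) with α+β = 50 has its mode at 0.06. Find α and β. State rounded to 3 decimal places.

Mode = (α−1)/(κ−2) with κ = α+β, so α−1 = 0.06·48 = 2.880.
α = 3.880; β = κ − α = 46.120.

α = 3.880, β = 46.120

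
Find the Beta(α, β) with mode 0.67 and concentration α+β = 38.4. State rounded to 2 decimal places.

For α,β>1 the mode is (α−1)/(α+β−2), so α = mode·(κ−2)+1 = 0.67×36.4+1 = 25.39.
And β = (1−mode)·(κ−2)+1 = 0.33×36.4+1 = 13.01.

α = 25.39, β = 13.01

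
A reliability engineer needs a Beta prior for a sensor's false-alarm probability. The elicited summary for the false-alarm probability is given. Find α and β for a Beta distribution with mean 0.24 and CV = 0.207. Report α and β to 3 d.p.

α = 17.497, β = 55.406

Var = (CV·μ)² = (0.207×0.24)² = 0.002468.
α+β = μ(1−μ)/Var − 1 = 0.1824/0.002468 − 1 = 72.9029.
Thus α = 0.24·72.9029 = 17.497 and β = 0.76·72.9029 = 55.406.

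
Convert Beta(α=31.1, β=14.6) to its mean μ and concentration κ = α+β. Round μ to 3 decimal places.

μ = 0.681, κ = 45.7

κ = α+β = 31.1+14.6 = 45.7; μ = α/κ = 31.1/45.7 = 0.681.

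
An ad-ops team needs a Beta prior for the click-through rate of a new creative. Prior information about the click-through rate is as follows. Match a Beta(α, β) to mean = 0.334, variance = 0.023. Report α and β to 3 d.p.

Let s = α+β. The Beta variance is μ(1−μ)/(s+1).
So s+1 = μ(1−μ)/σ² = (0.334×0.666)/0.023 = 0.222444/0.023 = 9.6715, giving s = 8.6715.
Then α = μs = 0.334×8.6715 = 2.896 and β = (1−μ)s = 0.666×8.6715 = 5.775.

α = 2.896, β = 5.775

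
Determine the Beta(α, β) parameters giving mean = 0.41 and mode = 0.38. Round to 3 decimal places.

α = 3.280, β = 4.720

Let s = α+β. Mean gives α = μs = 0.41s; mode gives (α−1)/(s−2) = 0.38.
Substituting: 0.41s − 1 = 0.38(s−2) = 0.38s − 0.76, so 0.03s = 0.24 and s = 8.0000.
Then α = 0.41×8.0000 = 3.280 and β = s−α = 4.720.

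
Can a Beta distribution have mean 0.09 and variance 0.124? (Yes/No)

No

A Beta with mean μ has variance μ(1−μ)/(α+β+1) < μ(1−μ).
Here μ(1−μ) = 0.09×0.91 = 0.0819, and 0.124 ≥ 0.0819.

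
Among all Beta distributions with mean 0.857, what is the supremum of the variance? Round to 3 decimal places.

Var = μ(1−μ)/(α+β+1), which approaches μ(1−μ) as α+β → 0.
So the supremum is μ(1−μ) = 0.857×0.143 = 0.123.

0.123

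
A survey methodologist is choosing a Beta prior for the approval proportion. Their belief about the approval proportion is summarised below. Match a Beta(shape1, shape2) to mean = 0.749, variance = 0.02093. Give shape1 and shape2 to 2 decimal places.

shape1 = 5.98, shape2 = 2.00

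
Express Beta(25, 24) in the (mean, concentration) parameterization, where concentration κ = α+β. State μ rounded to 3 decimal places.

μ = 0.510, κ = 49

κ = α+β = 25+24 = 49; μ = α/κ = 25/49 = 0.510.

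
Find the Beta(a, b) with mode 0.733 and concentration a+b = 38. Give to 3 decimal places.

a = 27.388, b = 10.612

Mode = (a−1)/(κ−2) with κ = a+b, so a−1 = 0.733·36 = 26.388.
a = 27.388; b = κ − a = 10.612.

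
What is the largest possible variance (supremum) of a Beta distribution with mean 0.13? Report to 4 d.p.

Var = μ(1−μ)/(α+β+1), which approaches μ(1−μ) as α+β → 0.
So the supremum is μ(1−μ) = 0.13×0.87 = 0.1131.

0.1131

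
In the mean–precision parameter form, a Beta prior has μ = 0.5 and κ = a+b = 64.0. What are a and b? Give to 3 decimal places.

a = 32.000, b = 32.000

Split κ in proportion μ : (1−μ): a = 0.5·64.0 = 32.000, b = 64.0 − 32.000 = 32.000.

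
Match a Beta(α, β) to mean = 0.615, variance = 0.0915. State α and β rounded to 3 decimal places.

By moment matching, α+β = μ(1−μ)/σ² − 1 = (0.615·0.385)/0.0915 − 1 = 2.5877 − 1 = 1.5877.
Since α/(α+β) = μ, α = 0.615·1.5877 = 0.976 and β = 0.385·1.5877 = 0.611.

α = 0.976, β = 0.611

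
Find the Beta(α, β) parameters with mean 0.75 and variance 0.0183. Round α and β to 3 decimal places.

α = 6.934, β = 2.311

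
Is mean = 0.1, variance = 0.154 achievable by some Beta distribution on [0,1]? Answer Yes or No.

No

The Beta variance bound is σ² < μ(1−μ).
Here μ(1−μ) = 0.1×0.9 = 0.09, and 0.154 ≥ 0.09.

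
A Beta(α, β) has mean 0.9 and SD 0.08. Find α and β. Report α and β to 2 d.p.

First σ² = 0.0064. Setting α = μn, β = (1−μ)n with n = α+β,
μ(1−μ)/(n+1) = 0.0064 ⇒ n+1 = 0.09/0.0064 = 14.0625 ⇒ n = 13.0625.
Hence α = 0.9×13.0625 = 11.76, β = 0.1×13.0625 = 1.31.

α = 11.76, β = 1.31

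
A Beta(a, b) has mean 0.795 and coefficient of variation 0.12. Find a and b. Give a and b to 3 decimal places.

σ = CV·μ = 0.12×0.795 = 0.09540, so σ² = 0.009101.
s+1 = μ(1−μ)/σ² = 0.162975/0.009101 = 17.9071, so s = a+b = 16.9071.
a = μs = 13.441, b = (1−μ)s = 3.466.

a = 13.441, b = 3.466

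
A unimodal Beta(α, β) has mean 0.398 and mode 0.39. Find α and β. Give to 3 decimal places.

α = 10.945, β = 16.555

Let s = α+β. Mean gives α = μs = 0.398s; mode gives (α−1)/(s−2) = 0.39.
Substituting: 0.398s − 1 = 0.39(s−2) = 0.39s − 0.78, so 0.008s = 0.22 and s = 27.5000.
Then α = 0.398×27.5000 = 10.945 and β = s−α = 16.555.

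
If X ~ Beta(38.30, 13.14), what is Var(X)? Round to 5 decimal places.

Var = αβ/[(α+β)²(α+β+1)] = (38.30×13.14)/(51.44²×52.44) = 503.2620/138760.099584 = 0.00363.

0.00363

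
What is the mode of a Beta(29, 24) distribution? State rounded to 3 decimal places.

With α,β > 1, mode = (α−1)/(α+β−2) = 28/51 = 0.549.

0.549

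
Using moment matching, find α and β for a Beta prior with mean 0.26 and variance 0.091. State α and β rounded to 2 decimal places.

Let s = α+β. The Beta variance is μ(1−μ)/(s+1).
So s+1 = μ(1−μ)/σ² = (0.26×0.74)/0.091 = 0.1924/0.091 = 2.1143, giving s = 1.1143.
Then α = μs = 0.26×1.1143 = 0.29 and β = (1−μ)s = 0.74×1.1143 = 0.82.

α = 0.29, β = 0.82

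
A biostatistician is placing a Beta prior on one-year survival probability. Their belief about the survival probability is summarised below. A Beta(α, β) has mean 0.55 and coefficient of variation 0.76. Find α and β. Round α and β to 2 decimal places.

Var = (CV·μ)² = (0.76×0.55)² = 0.174724.
α+β = μ(1−μ)/Var − 1 = 0.2475/0.174724 − 1 = 0.4165.
Thus α = 0.55·0.4165 = 0.23 and β = 0.45·0.4165 = 0.19.

α = 0.23, β = 0.19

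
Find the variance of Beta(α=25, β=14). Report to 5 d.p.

0.00575

α+β = 39 and αβ = 350, so Var = αβ/[(α+β)²(α+β+1)] = 350/60840 = 0.00575.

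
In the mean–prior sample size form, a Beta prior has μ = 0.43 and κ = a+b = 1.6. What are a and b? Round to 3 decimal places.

a = 0.688, b = 0.912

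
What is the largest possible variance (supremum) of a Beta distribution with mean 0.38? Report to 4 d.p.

For fixed mean μ the Beta variance is μ(1−μ)/(α+β+1), increasing as α+β decreases.
Its least upper bound (not attained) is μ(1−μ) = 0.38·0.62 = 0.2356.

0.2356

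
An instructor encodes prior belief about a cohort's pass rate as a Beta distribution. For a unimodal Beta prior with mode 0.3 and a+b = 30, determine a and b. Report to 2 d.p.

Mode = (a−1)/(κ−2) with κ = a+b, so a−1 = 0.3·28 = 8.40.
a = 9.40; b = κ − a = 20.60.

a = 9.40, b = 20.60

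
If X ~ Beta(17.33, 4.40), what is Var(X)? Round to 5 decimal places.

0.00710

μ = 17.33/21.73 = 0.797515; Var = μ(1−μ)/(α+β+1) = 0.1614849/22.73 = 0.00710.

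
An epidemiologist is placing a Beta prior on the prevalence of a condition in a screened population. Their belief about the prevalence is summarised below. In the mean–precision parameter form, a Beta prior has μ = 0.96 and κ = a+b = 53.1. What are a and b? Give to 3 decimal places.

a = 50.976, b = 2.124

Split κ in proportion μ : (1−μ): a = 0.96·53.1 = 50.976, b = 53.1 − 50.976 = 2.124.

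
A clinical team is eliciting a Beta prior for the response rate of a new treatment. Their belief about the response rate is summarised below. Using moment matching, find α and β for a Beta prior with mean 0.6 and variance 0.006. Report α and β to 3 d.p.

Let s = α+β. The Beta variance is μ(1−μ)/(s+1).
So s+1 = μ(1−μ)/σ² = (0.6×0.4)/0.006 = 0.24/0.006 = 40.0000, giving s = 39.0000.
Then α = μs = 0.6×39.0000 = 23.400 and β = (1−μ)s = 0.4×39.0000 = 15.600.

α = 23.400, β = 15.600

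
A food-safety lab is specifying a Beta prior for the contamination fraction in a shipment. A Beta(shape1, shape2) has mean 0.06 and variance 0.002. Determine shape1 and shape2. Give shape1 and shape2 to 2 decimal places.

shape1 = 1.63, shape2 = 25.57

Write ν = shape1+shape2; then shape1 = μν and Var = μ(1−μ)/(ν+1).
ν = μ(1−μ)/Var − 1 = 0.0564/0.002 − 1 = 27.2000.
shape1 = 0.06·27.2000 = 1.63, shape2 = 0.94·27.2000 = 25.57.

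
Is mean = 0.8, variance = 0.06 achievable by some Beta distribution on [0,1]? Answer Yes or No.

For any Beta, Var(X) < E[X]·(1−E[X]).
Here μ(1−μ) = 0.8×0.2 = 0.16, and 0.06 < 0.16.

Yes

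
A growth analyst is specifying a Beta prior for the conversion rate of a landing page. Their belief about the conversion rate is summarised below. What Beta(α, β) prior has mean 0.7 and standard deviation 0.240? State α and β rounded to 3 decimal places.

First σ² = 0.057600. Setting α = μn, β = (1−μ)n with n = α+β,
μ(1−μ)/(n+1) = 0.057600 ⇒ n+1 = 0.21/0.057600 = 3.6458 ⇒ n = 2.6458.
Hence α = 0.7×2.6458 = 1.852, β = 0.3×2.6458 = 0.794.

α = 1.852, β = 0.794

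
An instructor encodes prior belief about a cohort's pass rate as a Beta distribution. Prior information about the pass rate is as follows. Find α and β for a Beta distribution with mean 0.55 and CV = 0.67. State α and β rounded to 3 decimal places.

Var = (CV·μ)² = (0.67×0.55)² = 0.135792.
α+β = μ(1−μ)/Var − 1 = 0.2475/0.135792 − 1 = 0.8226.
Thus α = 0.55·0.8226 = 0.452 and β = 0.45·0.8226 = 0.370.

α = 0.452, β = 0.370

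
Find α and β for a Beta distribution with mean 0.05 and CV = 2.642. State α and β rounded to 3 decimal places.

α = 0.086, β = 1.636

σ = CV·μ = 2.642×0.05 = 0.13210, so σ² = 0.017450.
s+1 = μ(1−μ)/σ² = 0.0475/0.017450 = 2.7220, so s = α+β = 1.7220.
α = μs = 0.086, β = (1−μ)s = 1.636.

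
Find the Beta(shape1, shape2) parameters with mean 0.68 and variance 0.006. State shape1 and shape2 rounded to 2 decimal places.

shape1 = 23.98, shape2 = 11.29

Write ν = shape1+shape2; then shape1 = μν and Var = μ(1−μ)/(ν+1).
ν = μ(1−μ)/Var − 1 = 0.2176/0.006 − 1 = 35.2667.
shape1 = 0.68·35.2667 = 23.98, shape2 = 0.32·35.2667 = 11.29.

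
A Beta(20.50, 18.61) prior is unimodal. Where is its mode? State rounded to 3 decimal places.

The density x^(α−1)(1−x)^(β−1) is maximised at (α−1)/(α+β−2) = 19.50/37.11 = 0.525.

0.525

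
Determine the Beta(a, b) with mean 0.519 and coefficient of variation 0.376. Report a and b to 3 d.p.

σ = CV·μ = 0.376×0.519 = 0.19514, so σ² = 0.038081.
s+1 = μ(1−μ)/σ² = 0.249639/0.038081 = 6.5554, so s = a+b = 5.5554.
a = μs = 2.883, b = (1−μ)s = 2.672.

a = 2.883, b = 2.672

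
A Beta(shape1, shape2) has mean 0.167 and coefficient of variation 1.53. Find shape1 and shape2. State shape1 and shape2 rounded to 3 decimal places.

σ = CV·μ = 1.53×0.167 = 0.25551, so σ² = 0.065285.
s+1 = μ(1−μ)/σ² = 0.139111/0.065285 = 2.1308, so s = shape1+shape2 = 1.1308.
shape1 = μs = 0.189, shape2 = (1−μ)s = 0.942.

shape1 = 0.189, shape2 = 0.942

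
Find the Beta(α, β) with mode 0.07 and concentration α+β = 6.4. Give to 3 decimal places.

Mode = (α−1)/(κ−2) with κ = α+β, so α−1 = 0.07·4.4 = 0.308.
α = 1.308; β = κ − α = 5.092.

α = 1.308, β = 5.092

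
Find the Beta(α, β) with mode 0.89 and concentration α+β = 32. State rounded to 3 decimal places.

α = 27.700, β = 4.300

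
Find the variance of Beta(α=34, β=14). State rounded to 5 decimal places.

0.00422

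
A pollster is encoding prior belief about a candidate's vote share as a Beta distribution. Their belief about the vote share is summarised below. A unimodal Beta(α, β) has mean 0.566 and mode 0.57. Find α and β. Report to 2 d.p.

α = 19.81, β = 15.19

Let s = α+β. Mean gives α = μs = 0.566s; mode gives (α−1)/(s−2) = 0.57.
Substituting: 0.566s − 1 = 0.57(s−2) = 0.57s − 1.14, so -0.004s = -0.14 and s = 35.0000.
Then α = 0.566×35.0000 = 19.81 and β = s−α = 15.19.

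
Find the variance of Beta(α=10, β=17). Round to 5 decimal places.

0.00833

μ = 10/27 = 0.370370; Var = μ(1−μ)/(α+β+1) = 0.2331962/28 = 0.00833.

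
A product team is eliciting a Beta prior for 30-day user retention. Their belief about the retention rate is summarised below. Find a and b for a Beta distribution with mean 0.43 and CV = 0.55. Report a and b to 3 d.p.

a = 1.454, b = 1.928

Var = (CV·μ)² = (0.55×0.43)² = 0.055932.
a+b = μ(1−μ)/Var − 1 = 0.2451/0.055932 − 1 = 3.3821.
Thus a = 0.43·3.3821 = 1.454 and b = 0.57·3.3821 = 1.928.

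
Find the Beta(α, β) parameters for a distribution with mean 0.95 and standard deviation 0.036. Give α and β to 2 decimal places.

α = 33.87, β = 1.78

Variance = 0.036² = 0.001296. The moment-matching identity α+β = μ(1−μ)/Var − 1 gives
α+β = 0.0475/0.001296 − 1 = 35.6512, so α = μ·35.6512 = 33.87 and β = (1−μ)·35.6512 = 1.78.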